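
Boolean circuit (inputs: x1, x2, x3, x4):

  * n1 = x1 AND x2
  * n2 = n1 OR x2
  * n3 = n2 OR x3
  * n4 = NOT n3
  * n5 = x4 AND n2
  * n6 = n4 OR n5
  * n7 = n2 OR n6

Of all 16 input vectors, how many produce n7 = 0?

n7 = n2 OR n6 must be 0, so both n2 = 0 and n6 = 0.
n2 = n1 OR x2 must be 0, so both n1 = 0 and x2 = 0.
n6 = n4 OR n5 must be 0, so both n4 = 0 and n5 = 0.
Satisfying assignments:
  x1=0, x2=0, x3=1, x4=0
  x1=0, x2=0, x3=1, x4=1
  x1=1, x2=0, x3=1, x4=0
  x1=1, x2=0, x3=1, x4=1

4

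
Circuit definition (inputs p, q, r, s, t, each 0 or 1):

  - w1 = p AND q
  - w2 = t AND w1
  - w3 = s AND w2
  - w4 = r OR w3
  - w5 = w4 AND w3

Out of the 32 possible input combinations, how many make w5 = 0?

30

w5 = w4 AND w3 must be 0, so at least one of w4, w3 is 0.
Enumerating the 32 input combinations, 30 give w5 = 0 and 2 give w5 = 1.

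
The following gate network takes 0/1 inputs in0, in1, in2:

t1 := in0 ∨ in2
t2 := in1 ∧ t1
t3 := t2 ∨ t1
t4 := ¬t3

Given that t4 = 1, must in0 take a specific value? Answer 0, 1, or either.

0

t4 = ¬t3 must be 1, so t3 = 0.
t3 = t2 ∨ t1 must be 0, so both t2 = 0 and t1 = 0.
t2 = in1 ∧ t1 must be 0, so at least one of in1, t1 is 0.
Every assignment with t4 = 1 has in0 = 0; there are 2 such assignment(s).
  in0=0, in1=0, in2=0
  in0=0, in1=1, in2=0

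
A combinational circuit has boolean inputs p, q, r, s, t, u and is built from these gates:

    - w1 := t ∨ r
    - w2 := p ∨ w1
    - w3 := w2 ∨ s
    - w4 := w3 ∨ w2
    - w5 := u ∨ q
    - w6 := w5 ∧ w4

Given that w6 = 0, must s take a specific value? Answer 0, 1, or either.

either

Both values of s occur among assignments with w6 = 0:
  s=0: p=0, q=0, r=0, s=0, t=0, u=0
  s=1: p=0, q=0, r=0, s=1, t=0, u=0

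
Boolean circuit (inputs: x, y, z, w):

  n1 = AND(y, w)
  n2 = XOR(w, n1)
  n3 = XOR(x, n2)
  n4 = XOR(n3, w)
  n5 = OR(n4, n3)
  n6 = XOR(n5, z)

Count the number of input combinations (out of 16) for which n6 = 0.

8

n6 = XOR(n5, z) must be 0, so n5 and z are equal.
Enumerating the 16 input combinations, 8 give n6 = 0 and 8 give n6 = 1.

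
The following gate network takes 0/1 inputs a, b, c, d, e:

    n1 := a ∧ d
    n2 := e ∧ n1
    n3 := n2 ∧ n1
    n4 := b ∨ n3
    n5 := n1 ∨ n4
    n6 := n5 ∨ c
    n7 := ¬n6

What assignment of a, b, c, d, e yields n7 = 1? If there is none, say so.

a=0 b=0 c=0 d=1 e=0

Check with a=0 b=0 c=0 d=1 e=0:
n1 = a ∧ d = 0 ∧ 1 = 0
n2 = e ∧ n1 = 0 ∧ 0 = 0
n3 = n2 ∧ n1 = 0 ∧ 0 = 0
n4 = b ∨ n3 = 0 ∨ 0 = 0
n5 = n1 ∨ n4 = 0 ∨ 0 = 0
n6 = n5 ∨ c = 0 ∨ 0 = 0
n7 = ¬n6 = ¬0 = 1
So n7 = 1 as required.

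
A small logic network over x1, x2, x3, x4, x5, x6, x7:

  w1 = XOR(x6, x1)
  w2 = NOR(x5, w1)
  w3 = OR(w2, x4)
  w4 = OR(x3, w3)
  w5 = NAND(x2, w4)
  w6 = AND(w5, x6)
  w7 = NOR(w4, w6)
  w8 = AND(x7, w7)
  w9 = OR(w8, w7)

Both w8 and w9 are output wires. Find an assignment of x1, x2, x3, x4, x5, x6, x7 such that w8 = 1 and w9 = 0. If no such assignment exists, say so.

no solution exists

Across all 128 input combinations, none give both w8 = 1 and w9 = 0.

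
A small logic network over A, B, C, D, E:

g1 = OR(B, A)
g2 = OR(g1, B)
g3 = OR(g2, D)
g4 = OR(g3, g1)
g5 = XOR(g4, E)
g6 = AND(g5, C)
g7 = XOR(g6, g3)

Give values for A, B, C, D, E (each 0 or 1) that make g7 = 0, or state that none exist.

Check with A=0, B=0, C=1, D=1, E=0:
g1 = OR(B, A) = OR(0, 0) = 0
g2 = OR(g1, B) = OR(0, 0) = 0
g3 = OR(g2, D) = OR(0, 1) = 1
g4 = OR(g3, g1) = OR(1, 0) = 1
g5 = XOR(g4, E) = XOR(1, 0) = 1
g6 = AND(g5, C) = AND(1, 1) = 1
g7 = XOR(g6, g3) = XOR(1, 1) = 0
So g7 = 0 as required.

A=0, B=0, C=1, D=1, E=0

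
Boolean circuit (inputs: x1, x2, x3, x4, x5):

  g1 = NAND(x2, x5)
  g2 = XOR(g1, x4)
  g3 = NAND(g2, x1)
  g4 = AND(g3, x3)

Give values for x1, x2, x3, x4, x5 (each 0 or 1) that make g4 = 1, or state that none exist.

g4 = AND(g3, x3) must be 1, so both g3 = 1 and x3 = 1.
Check with x1=0 x2=0 x3=1 x4=1 x5=0:
g1 = NAND(x2, x5) = NAND(0, 0) = 1
g2 = XOR(g1, x4) = XOR(1, 1) = 0
g3 = NAND(g2, x1) = NAND(0, 0) = 1
g4 = AND(g3, x3) = AND(1, 1) = 1
So g4 = 1 as required.

x1=0 x2=0 x3=1 x4=1 x5=0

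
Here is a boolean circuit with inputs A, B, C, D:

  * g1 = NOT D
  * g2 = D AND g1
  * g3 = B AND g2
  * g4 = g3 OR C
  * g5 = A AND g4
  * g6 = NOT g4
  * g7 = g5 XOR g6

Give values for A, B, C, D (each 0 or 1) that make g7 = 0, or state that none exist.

A=0 B=1 C=1 D=0

g7 = g5 XOR g6 must be 0, so g5 and g6 are equal.
Check with A=0 B=1 C=1 D=0:
g1 = NOT D = NOT 0 = 1
g2 = D AND g1 = 0 AND 1 = 0
g3 = B AND g2 = 1 AND 0 = 0
g4 = g3 OR C = 0 OR 1 = 1
g5 = A AND g4 = 0 AND 1 = 0
g6 = NOT g4 = NOT 1 = 0
g7 = g5 XOR g6 = 0 XOR 0 = 0
So g7 = 0 as required.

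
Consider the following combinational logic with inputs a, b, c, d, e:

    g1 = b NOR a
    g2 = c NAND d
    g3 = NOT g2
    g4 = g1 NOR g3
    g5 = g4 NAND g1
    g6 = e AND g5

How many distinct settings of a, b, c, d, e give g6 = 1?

16

g6 = e AND g5 must be 1, so both e = 1 and g5 = 1.
g5 = g4 NAND g1 must be 1, so at least one of g4, g1 is 0.
Enumerating the 32 input combinations, 16 give g6 = 1 and 16 give g6 = 0.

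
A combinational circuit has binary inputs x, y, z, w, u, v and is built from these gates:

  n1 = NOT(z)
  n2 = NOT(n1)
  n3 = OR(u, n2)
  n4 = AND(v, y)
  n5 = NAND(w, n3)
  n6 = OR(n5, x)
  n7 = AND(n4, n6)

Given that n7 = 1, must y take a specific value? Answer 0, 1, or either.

1

n7 = AND(n4, n6) must be 1, so both n4 = 1 and n6 = 1.
n4 = AND(v, y) must be 1, so both v = 1 and y = 1.
Every assignment with n7 = 1 has y = 1; there are 13 such assignment(s).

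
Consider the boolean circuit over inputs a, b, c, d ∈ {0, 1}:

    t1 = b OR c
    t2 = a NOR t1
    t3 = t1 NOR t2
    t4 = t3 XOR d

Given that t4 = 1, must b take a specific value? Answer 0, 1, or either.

Both values of b occur among assignments with t4 = 1:
  b=0: a=0, b=0, c=0, d=1
  b=1: a=0, b=1, c=0, d=1

either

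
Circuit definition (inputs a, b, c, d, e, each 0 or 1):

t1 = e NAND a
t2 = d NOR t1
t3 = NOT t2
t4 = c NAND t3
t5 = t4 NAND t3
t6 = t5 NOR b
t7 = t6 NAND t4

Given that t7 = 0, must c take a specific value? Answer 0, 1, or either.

0

t7 = t6 NAND t4 must be 0, so both t6 = 1 and t4 = 1.
t6 = t5 NOR b must be 1, so both t5 = 0 and b = 0.
Every assignment with t7 = 0 has c = 0; there are 7 such assignment(s).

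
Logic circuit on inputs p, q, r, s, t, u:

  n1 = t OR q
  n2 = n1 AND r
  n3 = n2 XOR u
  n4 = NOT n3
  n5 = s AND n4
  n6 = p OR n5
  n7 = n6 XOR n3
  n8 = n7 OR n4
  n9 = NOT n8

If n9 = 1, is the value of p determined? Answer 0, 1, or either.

n9 = NOT n8 must be 1, so n8 = 0.
n8 = n7 OR n4 must be 0, so both n7 = 0 and n4 = 0.
n7 = n6 XOR n3 must be 0, so n6 and n3 are equal.
Every assignment with n9 = 1 has p = 1; there are 16 such assignment(s).

1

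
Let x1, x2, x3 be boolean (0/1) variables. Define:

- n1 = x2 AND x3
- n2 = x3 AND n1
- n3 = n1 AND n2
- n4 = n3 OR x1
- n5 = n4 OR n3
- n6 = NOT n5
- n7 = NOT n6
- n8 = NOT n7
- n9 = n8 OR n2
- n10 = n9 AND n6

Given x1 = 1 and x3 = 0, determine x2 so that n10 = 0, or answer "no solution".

x2=0

n10 = n9 AND n6 must be 0, so at least one of n9, n6 is 0.
Check with x1 = 1 and x3 = 0 and x2=0:
n1 = x2 AND x3 = 0 AND 0 = 0
n2 = x3 AND n1 = 0 AND 0 = 0
n3 = n1 AND n2 = 0 AND 0 = 0
n4 = n3 OR x1 = 0 OR 1 = 1
n5 = n4 OR n3 = 1 OR 0 = 1
n6 = NOT n5 = NOT 1 = 0
n7 = NOT n6 = NOT 0 = 1
n8 = NOT n7 = NOT 1 = 0
n9 = n8 OR n2 = 0 OR 0 = 0
n10 = n9 AND n6 = 0 AND 0 = 0
So n10 = 0.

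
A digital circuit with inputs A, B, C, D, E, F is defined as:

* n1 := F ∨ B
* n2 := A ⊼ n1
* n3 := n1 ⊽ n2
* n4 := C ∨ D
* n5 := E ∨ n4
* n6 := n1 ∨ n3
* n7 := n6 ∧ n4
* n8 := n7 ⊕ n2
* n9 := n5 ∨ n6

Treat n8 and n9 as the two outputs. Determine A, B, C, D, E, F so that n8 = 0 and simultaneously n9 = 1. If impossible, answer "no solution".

A=0, B=0, C=1, D=1, E=1, F=1

Check with A=0, B=0, C=1, D=1, E=1, F=1:
n1 = F ∨ B = 1 ∨ 0 = 1
n2 = A ⊼ n1 = 0 ⊼ 1 = 1
n3 = n1 ⊽ n2 = 1 ⊽ 1 = 0
n4 = C ∨ D = 1 ∨ 1 = 1
n5 = E ∨ n4 = 1 ∨ 1 = 1
n6 = n1 ∨ n3 = 1 ∨ 0 = 1
n7 = n6 ∧ n4 = 1 ∧ 1 = 1
n8 = n7 ⊕ n2 = 1 ⊕ 1 = 0
n9 = n5 ∨ n6 = 1 ∨ 1 = 1
So n8 = 0 and n9 = 1.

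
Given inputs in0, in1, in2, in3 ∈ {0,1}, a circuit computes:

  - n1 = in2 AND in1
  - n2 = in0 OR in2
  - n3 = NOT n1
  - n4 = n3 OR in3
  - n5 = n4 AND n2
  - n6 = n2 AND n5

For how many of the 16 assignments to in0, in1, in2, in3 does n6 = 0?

n6 = n2 AND n5 must be 0, so at least one of n2, n5 is 0.
Satisfying assignments:
  in0=0, in1=0, in2=0, in3=0
  in0=0, in1=0, in2=0, in3=1
  in0=0, in1=1, in2=0, in3=0
  in0=0, in1=1, in2=0, in3=1
  in0=0, in1=1, in2=1, in3=0
  in0=1, in1=1, in2=1, in3=0

6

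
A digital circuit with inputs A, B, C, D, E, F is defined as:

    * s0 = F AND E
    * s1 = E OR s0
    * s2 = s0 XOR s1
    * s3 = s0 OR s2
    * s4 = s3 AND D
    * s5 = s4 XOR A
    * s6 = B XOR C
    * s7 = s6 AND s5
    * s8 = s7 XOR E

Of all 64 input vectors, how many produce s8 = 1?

s8 = s7 XOR E must be 1, so s7 and E differ.
Enumerating the 64 input combinations, 32 give s8 = 1 and 32 give s8 = 0.

32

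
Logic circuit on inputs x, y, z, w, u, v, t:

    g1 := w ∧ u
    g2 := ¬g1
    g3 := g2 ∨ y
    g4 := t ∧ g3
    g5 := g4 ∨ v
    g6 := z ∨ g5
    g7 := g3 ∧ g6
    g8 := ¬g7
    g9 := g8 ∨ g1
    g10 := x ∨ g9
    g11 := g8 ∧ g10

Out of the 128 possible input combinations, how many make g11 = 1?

g11 = g8 ∧ g10 must be 1, so both g8 = 1 and g10 = 1.
g8 = ¬g7 must be 1, so g7 = 0.
g10 = x ∨ g9 must be 1, so at least one of x, g9 is 1.
Enumerating the 128 input combinations, 30 give g11 = 1 and 98 give g11 = 0.

30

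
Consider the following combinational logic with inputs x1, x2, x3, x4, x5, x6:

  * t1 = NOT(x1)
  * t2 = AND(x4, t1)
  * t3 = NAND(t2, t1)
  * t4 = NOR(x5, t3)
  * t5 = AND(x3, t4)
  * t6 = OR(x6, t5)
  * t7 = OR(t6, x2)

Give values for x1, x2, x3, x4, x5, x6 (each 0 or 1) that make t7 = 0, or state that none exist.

x1=1 x2=0 x3=1 x4=0 x5=1 x6=0

t7 = OR(t6, x2) must be 0, so both t6 = 0 and x2 = 0.
t6 = OR(x6, t5) must be 0, so both x6 = 0 and t5 = 0.
t5 = AND(x3, t4) must be 0, so at least one of x3, t4 is 0.
Check with x1=1 x2=0 x3=1 x4=0 x5=1 x6=0:
t1 = NOT(x1) = NOT 1 = 0
t2 = AND(x4, t1) = AND(0, 0) = 0
t3 = NAND(t2, t1) = NAND(0, 0) = 1
t4 = NOR(x5, t3) = NOR(1, 1) = 0
t5 = AND(x3, t4) = AND(1, 0) = 0
t6 = OR(x6, t5) = OR(0, 0) = 0
t7 = OR(t6, x2) = OR(0, 0) = 0
So t7 = 0 as required.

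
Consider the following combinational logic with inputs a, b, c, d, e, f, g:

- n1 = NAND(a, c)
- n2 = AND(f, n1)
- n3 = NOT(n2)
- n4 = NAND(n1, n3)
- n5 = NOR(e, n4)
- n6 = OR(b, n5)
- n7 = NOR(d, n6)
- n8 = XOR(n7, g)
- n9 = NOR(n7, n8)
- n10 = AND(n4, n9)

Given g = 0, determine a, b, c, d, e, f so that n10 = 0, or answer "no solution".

a=0, b=0, c=0, d=1, e=0, f=0

n10 = AND(n4, n9) must be 0, so at least one of n4, n9 is 0.
Check with g = 0 and a=0, b=0, c=0, d=1, e=0, f=0:
n1 = NAND(a, c) = NAND(0, 0) = 1
n2 = AND(f, n1) = AND(0, 1) = 0
n3 = NOT(n2) = NOT 0 = 1
n4 = NAND(n1, n3) = NAND(1, 1) = 0
n5 = NOR(e, n4) = NOR(0, 0) = 1
n6 = OR(b, n5) = OR(0, 1) = 1
n7 = NOR(d, n6) = NOR(1, 1) = 0
n8 = XOR(n7, g) = XOR(0, 0) = 0
n9 = NOR(n7, n8) = NOR(0, 0) = 1
n10 = AND(n4, n9) = AND(0, 1) = 0
So n10 = 0.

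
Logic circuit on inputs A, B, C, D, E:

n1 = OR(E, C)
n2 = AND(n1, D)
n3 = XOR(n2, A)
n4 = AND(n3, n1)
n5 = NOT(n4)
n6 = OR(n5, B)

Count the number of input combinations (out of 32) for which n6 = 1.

n6 = OR(n5, B) must be 1, so at least one of n5, B is 1.
Enumerating the 32 input combinations, 26 give n6 = 1 and 6 give n6 = 0.

26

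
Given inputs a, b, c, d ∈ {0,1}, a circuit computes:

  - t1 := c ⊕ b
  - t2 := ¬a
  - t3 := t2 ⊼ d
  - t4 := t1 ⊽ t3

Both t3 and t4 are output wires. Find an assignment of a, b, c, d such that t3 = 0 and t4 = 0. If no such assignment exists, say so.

Check with a=0, b=0, c=1, d=1:
t1 = c ⊕ b = 1 ⊕ 0 = 1
t2 = ¬a = ¬0 = 1
t3 = t2 ⊼ d = 1 ⊼ 1 = 0
t4 = t1 ⊽ t3 = 1 ⊽ 0 = 0
So t3 = 0 and t4 = 0.

a=0, b=0, c=1, d=1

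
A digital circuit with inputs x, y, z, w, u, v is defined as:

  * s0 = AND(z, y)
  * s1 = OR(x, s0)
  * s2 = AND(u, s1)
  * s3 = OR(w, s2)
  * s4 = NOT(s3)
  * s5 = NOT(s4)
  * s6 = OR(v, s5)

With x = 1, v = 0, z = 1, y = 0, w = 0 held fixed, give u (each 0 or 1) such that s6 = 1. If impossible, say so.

Check with x = 1, v = 0, z = 1, y = 0, w = 0 and u=1:
s0 = AND(z, y) = AND(1, 0) = 0
s1 = OR(x, s0) = OR(1, 0) = 1
s2 = AND(u, s1) = AND(1, 1) = 1
s3 = OR(w, s2) = OR(0, 1) = 1
s4 = NOT(s3) = NOT 1 = 0
s5 = NOT(s4) = NOT 0 = 1
s6 = OR(v, s5) = OR(0, 1) = 1
So s6 = 1.

u=1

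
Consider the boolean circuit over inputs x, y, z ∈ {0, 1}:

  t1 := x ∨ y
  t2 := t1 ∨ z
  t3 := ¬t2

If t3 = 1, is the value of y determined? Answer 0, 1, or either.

t3 = ¬t2 must be 1, so t2 = 0.
t2 = t1 ∨ z must be 0, so both t1 = 0 and z = 0.
t1 = x ∨ y must be 0, so both x = 0 and y = 0.
Every assignment with t3 = 1 has y = 0; there are 1 such assignment(s).
  x=0, y=0, z=0

0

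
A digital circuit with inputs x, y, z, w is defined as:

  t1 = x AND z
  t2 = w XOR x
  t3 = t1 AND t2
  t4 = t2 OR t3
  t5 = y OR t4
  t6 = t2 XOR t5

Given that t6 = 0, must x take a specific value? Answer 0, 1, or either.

either

Both values of x occur among assignments with t6 = 0:
  x=0: x=0, y=0, z=0, w=0
  x=1: x=1, y=0, z=0, w=0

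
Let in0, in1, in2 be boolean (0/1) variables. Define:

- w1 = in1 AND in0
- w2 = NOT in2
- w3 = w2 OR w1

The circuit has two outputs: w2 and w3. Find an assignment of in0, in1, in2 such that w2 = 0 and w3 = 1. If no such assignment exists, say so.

Check with in0=1 in1=1 in2=1:
w1 = in1 AND in0 = 1 AND 1 = 1
w2 = NOT in2 = NOT 1 = 0
w3 = w2 OR w1 = 0 OR 1 = 1
So w2 = 0 and w3 = 1.

in0=1 in1=1 in2=1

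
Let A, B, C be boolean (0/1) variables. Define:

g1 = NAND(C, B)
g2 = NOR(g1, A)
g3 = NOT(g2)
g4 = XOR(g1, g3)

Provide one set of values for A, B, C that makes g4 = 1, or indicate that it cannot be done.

A=1, B=1, C=1

Check with A=1, B=1, C=1:
g1 = NAND(C, B) = NAND(1, 1) = 0
g2 = NOR(g1, A) = NOR(0, 1) = 0
g3 = NOT(g2) = NOT 0 = 1
g4 = XOR(g1, g3) = XOR(0, 1) = 1
So g4 = 1 as required.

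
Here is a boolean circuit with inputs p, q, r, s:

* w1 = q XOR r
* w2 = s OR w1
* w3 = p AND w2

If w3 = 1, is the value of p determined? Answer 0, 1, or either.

1

w3 = p AND w2 must be 1, so both p = 1 and w2 = 1.
w2 = s OR w1 must be 1, so at least one of s, w1 is 1.
Every assignment with w3 = 1 has p = 1; there are 6 such assignment(s).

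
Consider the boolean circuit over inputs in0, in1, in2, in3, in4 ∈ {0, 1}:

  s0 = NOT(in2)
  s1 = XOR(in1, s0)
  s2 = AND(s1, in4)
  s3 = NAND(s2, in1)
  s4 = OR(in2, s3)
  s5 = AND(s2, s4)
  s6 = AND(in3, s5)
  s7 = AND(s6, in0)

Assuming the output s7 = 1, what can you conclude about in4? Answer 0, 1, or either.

1

s7 = AND(s6, in0) must be 1, so both s6 = 1 and in0 = 1.
s6 = AND(in3, s5) must be 1, so both in3 = 1 and s5 = 1.
s5 = AND(s2, s4) must be 1, so both s2 = 1 and s4 = 1.
Every assignment with s7 = 1 has in4 = 1; there are 2 such assignment(s).
  in0=1, in1=0, in2=0, in3=1, in4=1
  in0=1, in1=1, in2=1, in3=1, in4=1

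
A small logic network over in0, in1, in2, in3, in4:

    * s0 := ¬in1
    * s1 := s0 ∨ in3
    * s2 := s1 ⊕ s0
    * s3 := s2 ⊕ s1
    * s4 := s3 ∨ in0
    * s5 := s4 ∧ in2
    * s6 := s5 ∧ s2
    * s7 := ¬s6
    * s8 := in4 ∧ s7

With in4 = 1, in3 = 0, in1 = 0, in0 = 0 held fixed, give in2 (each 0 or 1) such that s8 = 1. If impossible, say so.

in2=1

Check with in4 = 1, in3 = 0, in1 = 0, in0 = 0 and in2=1:
s0 = ¬in1 = ¬0 = 1
s1 = s0 ∨ in3 = 1 ∨ 0 = 1
s2 = s1 ⊕ s0 = 1 ⊕ 1 = 0
s3 = s2 ⊕ s1 = 0 ⊕ 1 = 1
s4 = s3 ∨ in0 = 1 ∨ 0 = 1
s5 = s4 ∧ in2 = 1 ∧ 1 = 1
s6 = s5 ∧ s2 = 1 ∧ 0 = 0
s7 = ¬s6 = ¬0 = 1
s8 = in4 ∧ s7 = 1 ∧ 1 = 1
So s8 = 1.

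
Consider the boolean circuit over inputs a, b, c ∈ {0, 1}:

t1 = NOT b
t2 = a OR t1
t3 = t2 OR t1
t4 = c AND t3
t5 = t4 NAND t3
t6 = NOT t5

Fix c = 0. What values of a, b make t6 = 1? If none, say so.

no solution exists

With c = 0 fixed, none of the 4 settings of a, b give t6 = 1.
For example, with a=0, b=0:
t1 = NOT b = NOT 0 = 1
t2 = a OR t1 = 0 OR 1 = 1
t3 = t2 OR t1 = 1 OR 1 = 1
t4 = c AND t3 = 0 AND 1 = 0
t5 = t4 NAND t3 = 0 NAND 1 = 1
t6 = NOT t5 = NOT 1 = 0
giving t6 = 0 ≠ 1.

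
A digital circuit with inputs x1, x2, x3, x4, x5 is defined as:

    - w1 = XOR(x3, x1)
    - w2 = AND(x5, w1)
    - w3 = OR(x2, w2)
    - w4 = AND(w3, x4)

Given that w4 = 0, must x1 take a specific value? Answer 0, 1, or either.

Both values of x1 occur among assignments with w4 = 0:
  x1=0: x1=0, x2=0, x3=0, x4=0, x5=0
  x1=1: x1=1, x2=0, x3=0, x4=0, x5=0

either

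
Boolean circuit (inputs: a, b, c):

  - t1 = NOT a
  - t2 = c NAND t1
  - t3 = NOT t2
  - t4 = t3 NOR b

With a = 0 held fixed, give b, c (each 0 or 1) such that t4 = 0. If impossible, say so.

Check with a = 0 and b=1, c=1:
t1 = NOT a = NOT 0 = 1
t2 = c NAND t1 = 1 NAND 1 = 0
t3 = NOT t2 = NOT 0 = 1
t4 = t3 NOR b = 1 NOR 1 = 0
So t4 = 0.

b=1, c=1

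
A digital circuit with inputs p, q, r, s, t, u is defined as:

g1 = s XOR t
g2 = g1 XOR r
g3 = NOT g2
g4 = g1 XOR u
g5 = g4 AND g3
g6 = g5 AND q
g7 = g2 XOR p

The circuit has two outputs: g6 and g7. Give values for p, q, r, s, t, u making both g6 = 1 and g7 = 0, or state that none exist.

p=0, q=1, r=0, s=0, t=0, u=1

Check with p=0, q=1, r=0, s=0, t=0, u=1:
g1 = s XOR t = 0 XOR 0 = 0
g2 = g1 XOR r = 0 XOR 0 = 0
g3 = NOT g2 = NOT 0 = 1
g4 = g1 XOR u = 0 XOR 1 = 1
g5 = g4 AND g3 = 1 AND 1 = 1
g6 = g5 AND q = 1 AND 1 = 1
g7 = g2 XOR p = 0 XOR 0 = 0
So g6 = 1 and g7 = 0.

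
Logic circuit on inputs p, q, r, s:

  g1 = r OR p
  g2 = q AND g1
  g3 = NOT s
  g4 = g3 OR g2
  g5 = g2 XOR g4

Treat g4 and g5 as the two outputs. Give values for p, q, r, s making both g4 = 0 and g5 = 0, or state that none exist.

Check with p=0, q=0, r=0, s=1:
g1 = r OR p = 0 OR 0 = 0
g2 = q AND g1 = 0 AND 0 = 0
g3 = NOT s = NOT 1 = 0
g4 = g3 OR g2 = 0 OR 0 = 0
g5 = g2 XOR g4 = 0 XOR 0 = 0
So g4 = 0 and g5 = 0.

p=0, q=0, r=0, s=1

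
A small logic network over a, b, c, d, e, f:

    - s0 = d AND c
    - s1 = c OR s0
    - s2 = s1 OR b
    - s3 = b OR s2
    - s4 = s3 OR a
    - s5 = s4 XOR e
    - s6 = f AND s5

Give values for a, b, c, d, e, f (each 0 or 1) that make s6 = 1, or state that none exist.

s6 = f AND s5 must be 1, so both f = 1 and s5 = 1.
s5 = s4 XOR e must be 1, so s4 and e differ.
Check with a=0, b=0, c=0, d=0, e=1, f=1:
s0 = d AND c = 0 AND 0 = 0
s1 = c OR s0 = 0 OR 0 = 0
s2 = s1 OR b = 0 OR 0 = 0
s3 = b OR s2 = 0 OR 0 = 0
s4 = s3 OR a = 0 OR 0 = 0
s5 = s4 XOR e = 0 XOR 1 = 1
s6 = f AND s5 = 1 AND 1 = 1
So s6 = 1 as required.

a=0, b=0, c=0, d=0, e=1, f=1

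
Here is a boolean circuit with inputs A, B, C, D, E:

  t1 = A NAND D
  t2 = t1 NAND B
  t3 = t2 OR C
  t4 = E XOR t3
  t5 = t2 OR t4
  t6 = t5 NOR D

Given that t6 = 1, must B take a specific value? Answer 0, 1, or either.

t6 = t5 NOR D must be 1, so both t5 = 0 and D = 0.
t5 = t2 OR t4 must be 0, so both t2 = 0 and t4 = 0.
Every assignment with t6 = 1 has B = 1; there are 4 such assignment(s).
  A=0, B=1, C=0, D=0, E=0
  A=0, B=1, C=1, D=0, E=1
  A=1, B=1, C=0, D=0, E=0
  A=1, B=1, C=1, D=0, E=1

1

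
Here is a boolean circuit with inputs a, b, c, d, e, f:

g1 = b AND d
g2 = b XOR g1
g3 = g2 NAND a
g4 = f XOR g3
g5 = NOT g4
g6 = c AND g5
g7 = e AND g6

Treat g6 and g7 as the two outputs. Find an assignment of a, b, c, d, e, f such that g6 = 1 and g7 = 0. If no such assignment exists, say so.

a=0, b=0, c=1, d=0, e=0, f=1

Check with a=0, b=0, c=1, d=0, e=0, f=1:
g1 = b AND d = 0 AND 0 = 0
g2 = b XOR g1 = 0 XOR 0 = 0
g3 = g2 NAND a = 0 NAND 0 = 1
g4 = f XOR g3 = 1 XOR 1 = 0
g5 = NOT g4 = NOT 0 = 1
g6 = c AND g5 = 1 AND 1 = 1
g7 = e AND g6 = 0 AND 1 = 0
So g6 = 1 and g7 = 0.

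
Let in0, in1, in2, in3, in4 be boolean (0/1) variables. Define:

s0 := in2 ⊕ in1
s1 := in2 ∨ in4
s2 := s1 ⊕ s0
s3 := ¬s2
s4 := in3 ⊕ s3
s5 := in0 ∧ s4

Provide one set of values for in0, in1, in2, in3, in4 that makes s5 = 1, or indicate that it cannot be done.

in0=1, in1=1, in2=0, in3=0, in4=1

Check with in0=1, in1=1, in2=0, in3=0, in4=1:
s0 = in2 ⊕ in1 = 0 ⊕ 1 = 1
s1 = in2 ∨ in4 = 0 ∨ 1 = 1
s2 = s1 ⊕ s0 = 1 ⊕ 1 = 0
s3 = ¬s2 = ¬0 = 1
s4 = in3 ⊕ s3 = 0 ⊕ 1 = 1
s5 = in0 ∧ s4 = 1 ∧ 1 = 1
So s5 = 1 as required.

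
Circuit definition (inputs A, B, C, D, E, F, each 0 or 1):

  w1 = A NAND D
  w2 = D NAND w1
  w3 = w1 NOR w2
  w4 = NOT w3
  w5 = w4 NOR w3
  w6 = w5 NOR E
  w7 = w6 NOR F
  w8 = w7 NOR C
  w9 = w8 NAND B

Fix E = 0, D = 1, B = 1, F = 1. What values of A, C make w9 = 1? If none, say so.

w9 = w8 NAND B must be 1, so at least one of w8, B is 0.
Check with E = 0, D = 1, B = 1, F = 1 and A=0, C=1:
w1 = A NAND D = 0 NAND 1 = 1
w2 = D NAND w1 = 1 NAND 1 = 0
w3 = w1 NOR w2 = 1 NOR 0 = 0
w4 = NOT w3 = NOT 0 = 1
w5 = w4 NOR w3 = 1 NOR 0 = 0
w6 = w5 NOR E = 0 NOR 0 = 1
w7 = w6 NOR F = 1 NOR 1 = 0
w8 = w7 NOR C = 0 NOR 1 = 0
w9 = w8 NAND B = 0 NAND 1 = 1
So w9 = 1.

A=0 C=1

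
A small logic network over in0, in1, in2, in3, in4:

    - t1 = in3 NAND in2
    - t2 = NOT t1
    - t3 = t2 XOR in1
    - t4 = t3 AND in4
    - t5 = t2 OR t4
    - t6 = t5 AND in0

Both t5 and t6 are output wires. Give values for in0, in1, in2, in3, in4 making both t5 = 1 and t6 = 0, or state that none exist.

Check with in0=0, in1=0, in2=1, in3=1, in4=0:
t1 = in3 NAND in2 = 1 NAND 1 = 0
t2 = NOT t1 = NOT 0 = 1
t3 = t2 XOR in1 = 1 XOR 0 = 1
t4 = t3 AND in4 = 1 AND 0 = 0
t5 = t2 OR t4 = 1 OR 0 = 1
t6 = t5 AND in0 = 1 AND 0 = 0
So t5 = 1 and t6 = 0.

in0=0, in1=0, in2=1, in3=1, in4=0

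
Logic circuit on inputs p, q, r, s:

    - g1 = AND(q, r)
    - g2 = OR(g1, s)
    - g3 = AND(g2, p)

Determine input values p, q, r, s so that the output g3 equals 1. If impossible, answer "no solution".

g3 = AND(g2, p) must be 1, so both g2 = 1 and p = 1.
g2 = OR(g1, s) must be 1, so at least one of g1, s is 1.
Check with p=1 q=1 r=1 s=0:
g1 = AND(q, r) = AND(1, 1) = 1
g2 = OR(g1, s) = OR(1, 0) = 1
g3 = AND(g2, p) = AND(1, 1) = 1
So g3 = 1 as required.

p=1 q=1 r=1 s=0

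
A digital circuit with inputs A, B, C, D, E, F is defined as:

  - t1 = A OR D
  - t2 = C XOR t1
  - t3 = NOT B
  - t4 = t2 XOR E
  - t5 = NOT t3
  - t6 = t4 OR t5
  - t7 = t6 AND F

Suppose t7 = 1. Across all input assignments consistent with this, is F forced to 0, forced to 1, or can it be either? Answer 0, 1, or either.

t7 = t6 AND F must be 1, so both t6 = 1 and F = 1.
t6 = t4 OR t5 must be 1, so at least one of t4, t5 is 1.
Every assignment with t7 = 1 has F = 1; there are 24 such assignment(s).

1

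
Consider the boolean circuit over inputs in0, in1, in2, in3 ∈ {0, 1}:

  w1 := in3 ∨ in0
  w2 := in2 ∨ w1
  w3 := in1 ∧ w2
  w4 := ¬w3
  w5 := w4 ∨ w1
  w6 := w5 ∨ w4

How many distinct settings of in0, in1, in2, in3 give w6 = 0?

1

w6 = w5 ∨ w4 must be 0, so both w5 = 0 and w4 = 0.
Satisfying assignments:
  in0=0, in1=1, in2=1, in3=0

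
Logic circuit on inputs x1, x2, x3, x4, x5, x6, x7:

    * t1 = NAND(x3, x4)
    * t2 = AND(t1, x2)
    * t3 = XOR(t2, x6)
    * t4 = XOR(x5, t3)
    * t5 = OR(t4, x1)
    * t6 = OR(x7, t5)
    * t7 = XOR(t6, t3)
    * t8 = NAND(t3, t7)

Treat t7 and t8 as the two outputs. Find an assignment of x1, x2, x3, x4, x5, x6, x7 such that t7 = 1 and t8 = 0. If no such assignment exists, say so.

x1=0, x2=0, x3=0, x4=0, x5=1, x6=1, x7=0

Check with x1=0, x2=0, x3=0, x4=0, x5=1, x6=1, x7=0:
t1 = NAND(x3, x4) = NAND(0, 0) = 1
t2 = AND(t1, x2) = AND(1, 0) = 0
t3 = XOR(t2, x6) = XOR(0, 1) = 1
t4 = XOR(x5, t3) = XOR(1, 1) = 0
t5 = OR(t4, x1) = OR(0, 0) = 0
t6 = OR(x7, t5) = OR(0, 0) = 0
t7 = XOR(t6, t3) = XOR(0, 1) = 1
t8 = NAND(t3, t7) = NAND(1, 1) = 0
So t7 = 1 and t8 = 0.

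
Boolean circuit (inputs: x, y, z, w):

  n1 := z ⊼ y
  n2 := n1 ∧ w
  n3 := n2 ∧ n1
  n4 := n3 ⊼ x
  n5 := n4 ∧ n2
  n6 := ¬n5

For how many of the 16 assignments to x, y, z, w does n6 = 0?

3

n6 = ¬n5 must be 0, so n5 = 1.
n5 = n4 ∧ n2 must be 1, so both n4 = 1 and n2 = 1.
n4 = n3 ⊼ x must be 1, so at least one of n3, x is 0.
Satisfying assignments:
  x=0, y=0, z=0, w=1
  x=0, y=0, z=1, w=1
  x=0, y=1, z=0, w=1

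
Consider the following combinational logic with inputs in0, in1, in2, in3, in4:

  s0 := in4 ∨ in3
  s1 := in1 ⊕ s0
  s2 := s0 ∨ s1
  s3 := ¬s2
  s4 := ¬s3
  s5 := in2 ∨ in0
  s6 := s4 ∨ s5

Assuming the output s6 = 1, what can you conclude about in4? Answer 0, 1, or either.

Both values of in4 occur among assignments with s6 = 1:
  in4=0: in0=0, in1=0, in2=0, in3=1, in4=0
  in4=1: in0=0, in1=0, in2=0, in3=0, in4=1

either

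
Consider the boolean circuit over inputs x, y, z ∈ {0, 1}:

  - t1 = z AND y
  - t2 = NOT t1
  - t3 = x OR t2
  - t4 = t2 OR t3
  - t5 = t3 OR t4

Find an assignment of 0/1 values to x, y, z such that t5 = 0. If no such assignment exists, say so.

x=0, y=1, z=1

t5 = t3 OR t4 must be 0, so both t3 = 0 and t4 = 0.
t3 = x OR t2 must be 0, so both x = 0 and t2 = 0.
Check with x=0, y=1, z=1:
t1 = z AND y = 1 AND 1 = 1
t2 = NOT t1 = NOT 1 = 0
t3 = x OR t2 = 0 OR 0 = 0
t4 = t2 OR t3 = 0 OR 0 = 0
t5 = t3 OR t4 = 0 OR 0 = 0
So t5 = 0 as required.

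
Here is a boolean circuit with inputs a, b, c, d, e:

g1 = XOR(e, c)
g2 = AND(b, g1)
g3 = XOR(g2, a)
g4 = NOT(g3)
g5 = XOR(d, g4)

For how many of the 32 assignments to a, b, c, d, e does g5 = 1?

16

g5 = XOR(d, g4) must be 1, so d and g4 differ.
Enumerating the 32 input combinations, 16 give g5 = 1 and 16 give g5 = 0.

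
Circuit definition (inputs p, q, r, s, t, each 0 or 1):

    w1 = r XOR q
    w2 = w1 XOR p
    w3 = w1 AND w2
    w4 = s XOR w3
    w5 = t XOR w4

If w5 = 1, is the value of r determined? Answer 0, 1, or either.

Both values of r occur among assignments with w5 = 1:
  r=0: p=0, q=0, r=0, s=0, t=1
  r=1: p=0, q=0, r=1, s=0, t=0

either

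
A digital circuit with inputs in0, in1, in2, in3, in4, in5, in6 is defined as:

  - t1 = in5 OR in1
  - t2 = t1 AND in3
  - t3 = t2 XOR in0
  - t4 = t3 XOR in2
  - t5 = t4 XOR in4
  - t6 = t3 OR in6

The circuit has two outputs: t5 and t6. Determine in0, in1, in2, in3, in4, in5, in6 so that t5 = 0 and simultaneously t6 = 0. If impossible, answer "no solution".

Check with in0=0, in1=0, in2=1, in3=0, in4=1, in5=1, in6=0:
t1 = in5 OR in1 = 1 OR 0 = 1
t2 = t1 AND in3 = 1 AND 0 = 0
t3 = t2 XOR in0 = 0 XOR 0 = 0
t4 = t3 XOR in2 = 0 XOR 1 = 1
t5 = t4 XOR in4 = 1 XOR 1 = 0
t6 = t3 OR in6 = 0 OR 0 = 0
So t5 = 0 and t6 = 0.

in0=0, in1=0, in2=1, in3=0, in4=1, in5=1, in6=0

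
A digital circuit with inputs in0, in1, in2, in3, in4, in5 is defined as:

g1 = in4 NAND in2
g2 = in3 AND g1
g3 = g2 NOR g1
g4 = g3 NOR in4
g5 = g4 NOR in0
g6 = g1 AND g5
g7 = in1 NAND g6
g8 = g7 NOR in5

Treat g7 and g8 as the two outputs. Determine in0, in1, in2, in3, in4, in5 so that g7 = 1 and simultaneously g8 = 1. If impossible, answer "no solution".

Across all 64 input combinations, none give both g7 = 1 and g8 = 1.

no solution exists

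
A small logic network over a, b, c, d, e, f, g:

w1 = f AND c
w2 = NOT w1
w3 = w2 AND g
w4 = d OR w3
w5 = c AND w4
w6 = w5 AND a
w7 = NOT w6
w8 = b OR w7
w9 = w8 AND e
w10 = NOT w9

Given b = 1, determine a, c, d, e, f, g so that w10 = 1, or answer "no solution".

Check with b = 1 and a=1, c=0, d=1, e=0, f=1, g=1:
w1 = f AND c = 1 AND 0 = 0
w2 = NOT w1 = NOT 0 = 1
w3 = w2 AND g = 1 AND 1 = 1
w4 = d OR w3 = 1 OR 1 = 1
w5 = c AND w4 = 0 AND 1 = 0
w6 = w5 AND a = 0 AND 1 = 0
w7 = NOT w6 = NOT 0 = 1
w8 = b OR w7 = 1 OR 1 = 1
w9 = w8 AND e = 1 AND 0 = 0
w10 = NOT w9 = NOT 0 = 1
So w10 = 1.

a=1 c=0 d=1 e=0 f=1 g=1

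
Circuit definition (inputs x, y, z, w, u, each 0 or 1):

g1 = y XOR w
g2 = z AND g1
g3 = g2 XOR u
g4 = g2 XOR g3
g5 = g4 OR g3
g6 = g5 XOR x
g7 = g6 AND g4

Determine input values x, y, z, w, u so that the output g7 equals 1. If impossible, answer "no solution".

Check with x=0 y=1 z=1 w=0 u=1:
g1 = y XOR w = 1 XOR 0 = 1
g2 = z AND g1 = 1 AND 1 = 1
g3 = g2 XOR u = 1 XOR 1 = 0
g4 = g2 XOR g3 = 1 XOR 0 = 1
g5 = g4 OR g3 = 1 OR 0 = 1
g6 = g5 XOR x = 1 XOR 0 = 1
g7 = g6 AND g4 = 1 AND 1 = 1
So g7 = 1 as required.

x=0 y=1 z=1 w=0 u=1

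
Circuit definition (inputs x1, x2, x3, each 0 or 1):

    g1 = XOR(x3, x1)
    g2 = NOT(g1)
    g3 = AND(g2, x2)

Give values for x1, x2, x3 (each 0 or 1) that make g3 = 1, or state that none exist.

Check with x1=1, x2=1, x3=1:
g1 = XOR(x3, x1) = XOR(1, 1) = 0
g2 = NOT(g1) = NOT 0 = 1
g3 = AND(g2, x2) = AND(1, 1) = 1
So g3 = 1 as required.

x1=1, x2=1, x3=1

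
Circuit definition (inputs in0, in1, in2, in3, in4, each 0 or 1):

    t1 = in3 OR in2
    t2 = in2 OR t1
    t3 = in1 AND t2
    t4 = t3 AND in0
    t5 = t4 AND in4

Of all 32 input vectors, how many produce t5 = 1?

3

t5 = t4 AND in4 must be 1, so both t4 = 1 and in4 = 1.
t4 = t3 AND in0 must be 1, so both t3 = 1 and in0 = 1.
Satisfying assignments:
  in0=1, in1=1, in2=0, in3=1, in4=1
  in0=1, in1=1, in2=1, in3=0, in4=1
  in0=1, in1=1, in2=1, in3=1, in4=1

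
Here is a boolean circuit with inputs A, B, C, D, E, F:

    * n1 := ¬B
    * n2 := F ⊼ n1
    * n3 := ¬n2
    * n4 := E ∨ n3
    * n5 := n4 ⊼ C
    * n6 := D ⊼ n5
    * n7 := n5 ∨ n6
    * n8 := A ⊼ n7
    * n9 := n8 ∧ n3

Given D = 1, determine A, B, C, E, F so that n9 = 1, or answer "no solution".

A=0, B=0, C=0, E=1, F=1

Check with D = 1 and A=0, B=0, C=0, E=1, F=1:
n1 = ¬B = ¬0 = 1
n2 = F ⊼ n1 = 1 ⊼ 1 = 0
n3 = ¬n2 = ¬0 = 1
n4 = E ∨ n3 = 1 ∨ 1 = 1
n5 = n4 ⊼ C = 1 ⊼ 0 = 1
n6 = D ⊼ n5 = 1 ⊼ 1 = 0
n7 = n5 ∨ n6 = 1 ∨ 0 = 1
n8 = A ⊼ n7 = 0 ⊼ 1 = 1
n9 = n8 ∧ n3 = 1 ∧ 1 = 1
So n9 = 1.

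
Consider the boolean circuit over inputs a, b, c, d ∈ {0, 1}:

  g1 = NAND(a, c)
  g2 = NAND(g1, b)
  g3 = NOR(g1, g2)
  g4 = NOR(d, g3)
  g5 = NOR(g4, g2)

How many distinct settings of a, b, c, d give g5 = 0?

13

g5 = NOR(g4, g2) must be 0, so at least one of g4, g2 is 1.
Enumerating the 16 input combinations, 13 give g5 = 0 and 3 give g5 = 1.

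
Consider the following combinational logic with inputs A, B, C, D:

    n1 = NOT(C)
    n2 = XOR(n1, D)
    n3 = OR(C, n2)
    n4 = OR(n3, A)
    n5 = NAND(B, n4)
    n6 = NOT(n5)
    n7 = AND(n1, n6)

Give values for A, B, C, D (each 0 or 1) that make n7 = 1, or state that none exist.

n7 = AND(n1, n6) must be 1, so both n1 = 1 and n6 = 1.
n1 = NOT(C) must be 1, so C = 0.
Check with A=1, B=1, C=0, D=0:
n1 = NOT(C) = NOT 0 = 1
n2 = XOR(n1, D) = XOR(1, 0) = 1
n3 = OR(C, n2) = OR(0, 1) = 1
n4 = OR(n3, A) = OR(1, 1) = 1
n5 = NAND(B, n4) = NAND(1, 1) = 0
n6 = NOT(n5) = NOT 0 = 1
n7 = AND(n1, n6) = AND(1, 1) = 1
So n7 = 1 as required.

A=1, B=1, C=0, D=0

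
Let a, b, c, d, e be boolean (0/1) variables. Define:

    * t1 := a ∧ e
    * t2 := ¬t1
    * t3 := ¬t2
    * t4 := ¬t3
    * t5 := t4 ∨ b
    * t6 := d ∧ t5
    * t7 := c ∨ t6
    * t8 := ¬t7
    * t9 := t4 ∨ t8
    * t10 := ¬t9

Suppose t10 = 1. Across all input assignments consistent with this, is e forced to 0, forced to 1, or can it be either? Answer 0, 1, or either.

t10 = ¬t9 must be 1, so t9 = 0.
Every assignment with t10 = 1 has e = 1; there are 5 such assignment(s).

1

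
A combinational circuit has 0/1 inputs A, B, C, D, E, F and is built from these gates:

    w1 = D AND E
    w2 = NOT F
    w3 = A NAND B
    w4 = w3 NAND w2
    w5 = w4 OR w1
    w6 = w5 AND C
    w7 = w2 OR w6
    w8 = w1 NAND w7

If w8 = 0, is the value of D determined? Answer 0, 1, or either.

1

w8 = w1 NAND w7 must be 0, so both w1 = 1 and w7 = 1.
w1 = D AND E must be 1, so both D = 1 and E = 1.
w7 = w2 OR w6 must be 1, so at least one of w2, w6 is 1.
Every assignment with w8 = 0 has D = 1; there are 12 such assignment(s).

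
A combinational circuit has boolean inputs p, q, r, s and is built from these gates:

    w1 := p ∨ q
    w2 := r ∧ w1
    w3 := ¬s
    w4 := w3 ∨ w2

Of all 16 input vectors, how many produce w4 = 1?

w4 = w3 ∨ w2 must be 1, so at least one of w3, w2 is 1.
Enumerating the 16 input combinations, 11 give w4 = 1 and 5 give w4 = 0.

11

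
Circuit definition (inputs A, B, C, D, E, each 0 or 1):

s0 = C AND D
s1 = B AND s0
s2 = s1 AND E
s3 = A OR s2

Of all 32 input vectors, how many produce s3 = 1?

17

s3 = A OR s2 must be 1, so at least one of A, s2 is 1.
Enumerating the 32 input combinations, 17 give s3 = 1 and 15 give s3 = 0.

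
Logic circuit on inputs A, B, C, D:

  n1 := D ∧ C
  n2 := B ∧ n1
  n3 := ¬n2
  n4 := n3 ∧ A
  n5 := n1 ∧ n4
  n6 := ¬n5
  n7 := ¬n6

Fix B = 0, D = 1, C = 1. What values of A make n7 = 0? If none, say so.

Check with B = 0, D = 1, C = 1 and A=0:
n1 = D ∧ C = 1 ∧ 1 = 1
n2 = B ∧ n1 = 0 ∧ 1 = 0
n3 = ¬n2 = ¬0 = 1
n4 = n3 ∧ A = 1 ∧ 0 = 0
n5 = n1 ∧ n4 = 1 ∧ 0 = 0
n6 = ¬n5 = ¬0 = 1
n7 = ¬n6 = ¬1 = 0
So n7 = 0.

A=0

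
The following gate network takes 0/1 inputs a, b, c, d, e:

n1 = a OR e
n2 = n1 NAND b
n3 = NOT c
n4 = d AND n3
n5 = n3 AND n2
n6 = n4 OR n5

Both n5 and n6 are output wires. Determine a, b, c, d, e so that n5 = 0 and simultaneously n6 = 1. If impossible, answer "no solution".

Check with a=1, b=1, c=0, d=1, e=1:
n1 = a OR e = 1 OR 1 = 1
n2 = n1 NAND b = 1 NAND 1 = 0
n3 = NOT c = NOT 0 = 1
n4 = d AND n3 = 1 AND 1 = 1
n5 = n3 AND n2 = 1 AND 0 = 0
n6 = n4 OR n5 = 1 OR 0 = 1
So n5 = 0 and n6 = 1.

a=1, b=1, c=0, d=1, e=1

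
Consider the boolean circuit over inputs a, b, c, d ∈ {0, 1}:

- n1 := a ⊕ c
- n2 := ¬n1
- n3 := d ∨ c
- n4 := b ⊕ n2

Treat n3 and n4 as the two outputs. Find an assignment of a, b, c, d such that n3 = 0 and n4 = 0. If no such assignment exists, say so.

Check with a=1 b=0 c=0 d=0:
n1 = a ⊕ c = 1 ⊕ 0 = 1
n2 = ¬n1 = ¬1 = 0
n3 = d ∨ c = 0 ∨ 0 = 0
n4 = b ⊕ n2 = 0 ⊕ 0 = 0
So n3 = 0 and n4 = 0.

a=1 b=0 c=0 d=0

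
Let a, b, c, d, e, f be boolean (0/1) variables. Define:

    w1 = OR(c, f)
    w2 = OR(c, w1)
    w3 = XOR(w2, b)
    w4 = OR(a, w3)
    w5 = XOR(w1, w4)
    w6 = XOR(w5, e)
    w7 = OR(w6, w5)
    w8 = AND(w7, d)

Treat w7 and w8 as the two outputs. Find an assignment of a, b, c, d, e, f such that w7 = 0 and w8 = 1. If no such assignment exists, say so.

Across all 64 input combinations, none give both w7 = 0 and w8 = 1.

no solution exists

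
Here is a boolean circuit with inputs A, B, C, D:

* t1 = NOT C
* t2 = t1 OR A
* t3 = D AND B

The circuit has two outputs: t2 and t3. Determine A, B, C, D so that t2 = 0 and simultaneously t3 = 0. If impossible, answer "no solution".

A=0, B=0, C=1, D=1

Check with A=0, B=0, C=1, D=1:
t1 = NOT C = NOT 1 = 0
t2 = t1 OR A = 0 OR 0 = 0
t3 = D AND B = 1 AND 0 = 0
So t2 = 0 and t3 = 0.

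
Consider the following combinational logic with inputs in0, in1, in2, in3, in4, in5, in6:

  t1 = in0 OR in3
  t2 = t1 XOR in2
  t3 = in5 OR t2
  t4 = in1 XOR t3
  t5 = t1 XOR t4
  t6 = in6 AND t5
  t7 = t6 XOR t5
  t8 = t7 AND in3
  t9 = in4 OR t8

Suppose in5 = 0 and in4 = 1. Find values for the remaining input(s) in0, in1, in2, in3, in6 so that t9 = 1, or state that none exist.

in0=1 in1=1 in2=0 in3=1 in6=1

t9 = in4 OR t8 must be 1, so at least one of in4, t8 is 1.
Check with in5 = 0 and in4 = 1 and in0=1, in1=1, in2=0, in3=1, in6=1:
t1 = in0 OR in3 = 1 OR 1 = 1
t2 = t1 XOR in2 = 1 XOR 0 = 1
t3 = in5 OR t2 = 0 OR 1 = 1
t4 = in1 XOR t3 = 1 XOR 1 = 0
t5 = t1 XOR t4 = 1 XOR 0 = 1
t6 = in6 AND t5 = 1 AND 1 = 1
t7 = t6 XOR t5 = 1 XOR 1 = 0
t8 = t7 AND in3 = 0 AND 1 = 0
t9 = in4 OR t8 = 1 OR 0 = 1
So t9 = 1.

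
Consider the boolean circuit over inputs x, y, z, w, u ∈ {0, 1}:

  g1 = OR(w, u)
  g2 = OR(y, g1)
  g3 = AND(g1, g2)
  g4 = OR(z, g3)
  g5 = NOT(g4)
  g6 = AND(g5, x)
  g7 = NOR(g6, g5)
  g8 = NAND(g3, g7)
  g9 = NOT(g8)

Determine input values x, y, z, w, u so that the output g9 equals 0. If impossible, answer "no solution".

x=0 y=1 z=1 w=0 u=0

g9 = NOT(g8) must be 0, so g8 = 1.
Check with x=0 y=1 z=1 w=0 u=0:
g1 = OR(w, u) = OR(0, 0) = 0
g2 = OR(y, g1) = OR(1, 0) = 1
g3 = AND(g1, g2) = AND(0, 1) = 0
g4 = OR(z, g3) = OR(1, 0) = 1
g5 = NOT(g4) = NOT 1 = 0
g6 = AND(g5, x) = AND(0, 0) = 0
g7 = NOR(g6, g5) = NOR(0, 0) = 1
g8 = NAND(g3, g7) = NAND(0, 1) = 1
g9 = NOT(g8) = NOT 1 = 0
So g9 = 0 as required.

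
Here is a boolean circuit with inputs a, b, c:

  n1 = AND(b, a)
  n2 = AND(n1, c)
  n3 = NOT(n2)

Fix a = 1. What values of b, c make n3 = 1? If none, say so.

n3 = NOT(n2) must be 1, so n2 = 0.
n2 = AND(n1, c) must be 0, so at least one of n1, c is 0.
Check with a = 1 and b=0, c=0:
n1 = AND(b, a) = AND(0, 1) = 0
n2 = AND(n1, c) = AND(0, 0) = 0
n3 = NOT(n2) = NOT 0 = 1
So n3 = 1.

b=0, c=0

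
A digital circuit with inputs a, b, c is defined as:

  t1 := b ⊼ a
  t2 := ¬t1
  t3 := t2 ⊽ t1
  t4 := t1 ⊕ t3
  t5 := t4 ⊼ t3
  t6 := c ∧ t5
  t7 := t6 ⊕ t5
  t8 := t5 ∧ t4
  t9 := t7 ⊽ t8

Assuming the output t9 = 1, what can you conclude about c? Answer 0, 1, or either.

1

t9 = t7 ⊽ t8 must be 1, so both t7 = 0 and t8 = 0.
t7 = t6 ⊕ t5 must be 0, so t6 and t5 are equal.
t8 = t5 ∧ t4 must be 0, so at least one of t5, t4 is 0.
Every assignment with t9 = 1 has c = 1; there are 1 such assignment(s).
  a=1, b=1, c=1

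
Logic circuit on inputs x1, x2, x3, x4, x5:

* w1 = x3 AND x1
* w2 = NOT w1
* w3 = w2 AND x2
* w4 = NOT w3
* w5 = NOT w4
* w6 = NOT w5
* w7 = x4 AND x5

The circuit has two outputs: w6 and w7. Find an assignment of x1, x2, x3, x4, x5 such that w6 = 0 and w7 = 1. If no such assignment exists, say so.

Check with x1=0, x2=1, x3=0, x4=1, x5=1:
w1 = x3 AND x1 = 0 AND 0 = 0
w2 = NOT w1 = NOT 0 = 1
w3 = w2 AND x2 = 1 AND 1 = 1
w4 = NOT w3 = NOT 1 = 0
w5 = NOT w4 = NOT 0 = 1
w6 = NOT w5 = NOT 1 = 0
w7 = x4 AND x5 = 1 AND 1 = 1
So w6 = 0 and w7 = 1.

x1=0, x2=1, x3=0, x4=1, x5=1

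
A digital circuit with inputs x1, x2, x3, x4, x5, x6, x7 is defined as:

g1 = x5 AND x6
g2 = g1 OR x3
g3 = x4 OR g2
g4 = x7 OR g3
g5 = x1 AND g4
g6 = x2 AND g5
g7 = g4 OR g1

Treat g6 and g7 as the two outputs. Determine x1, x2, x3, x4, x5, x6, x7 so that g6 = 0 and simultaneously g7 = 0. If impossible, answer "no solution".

Check with x1=1 x2=0 x3=0 x4=0 x5=0 x6=0 x7=0:
g1 = x5 AND x6 = 0 AND 0 = 0
g2 = g1 OR x3 = 0 OR 0 = 0
g3 = x4 OR g2 = 0 OR 0 = 0
g4 = x7 OR g3 = 0 OR 0 = 0
g5 = x1 AND g4 = 1 AND 0 = 0
g6 = x2 AND g5 = 0 AND 0 = 0
g7 = g4 OR g1 = 0 OR 0 = 0
So g6 = 0 and g7 = 0.

x1=1 x2=0 x3=0 x4=0 x5=0 x6=0 x7=0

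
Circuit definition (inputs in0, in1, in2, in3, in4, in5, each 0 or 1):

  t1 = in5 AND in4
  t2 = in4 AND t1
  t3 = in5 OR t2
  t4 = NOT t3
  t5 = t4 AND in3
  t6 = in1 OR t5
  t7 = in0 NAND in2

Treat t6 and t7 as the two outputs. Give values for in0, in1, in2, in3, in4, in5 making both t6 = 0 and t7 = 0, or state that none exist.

Check with in0=1, in1=0, in2=1, in3=0, in4=0, in5=0:
t1 = in5 AND in4 = 0 AND 0 = 0
t2 = in4 AND t1 = 0 AND 0 = 0
t3 = in5 OR t2 = 0 OR 0 = 0
t4 = NOT t3 = NOT 0 = 1
t5 = t4 AND in3 = 1 AND 0 = 0
t6 = in1 OR t5 = 0 OR 0 = 0
t7 = in0 NAND in2 = 1 NAND 1 = 0
So t6 = 0 and t7 = 0.

in0=1, in1=0, in2=1, in3=0, in4=0, in5=0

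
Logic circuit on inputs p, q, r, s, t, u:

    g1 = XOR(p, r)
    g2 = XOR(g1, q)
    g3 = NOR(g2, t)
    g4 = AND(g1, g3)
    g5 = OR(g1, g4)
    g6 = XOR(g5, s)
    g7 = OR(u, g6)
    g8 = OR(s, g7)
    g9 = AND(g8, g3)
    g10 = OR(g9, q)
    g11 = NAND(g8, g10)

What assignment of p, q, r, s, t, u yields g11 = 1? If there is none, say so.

g11 = NAND(g8, g10) must be 1, so at least one of g8, g10 is 0.
Check with p=0 q=0 r=0 s=0 t=1 u=1:
g1 = XOR(p, r) = XOR(0, 0) = 0
g2 = XOR(g1, q) = XOR(0, 0) = 0
g3 = NOR(g2, t) = NOR(0, 1) = 0
g4 = AND(g1, g3) = AND(0, 0) = 0
g5 = OR(g1, g4) = OR(0, 0) = 0
g6 = XOR(g5, s) = XOR(0, 0) = 0
g7 = OR(u, g6) = OR(1, 0) = 1
g8 = OR(s, g7) = OR(0, 1) = 1
g9 = AND(g8, g3) = AND(1, 0) = 0
g10 = OR(g9, q) = OR(0, 0) = 0
g11 = NAND(g8, g10) = NAND(1, 0) = 1
So g11 = 1 as required.

p=0 q=0 r=0 s=0 t=1 u=1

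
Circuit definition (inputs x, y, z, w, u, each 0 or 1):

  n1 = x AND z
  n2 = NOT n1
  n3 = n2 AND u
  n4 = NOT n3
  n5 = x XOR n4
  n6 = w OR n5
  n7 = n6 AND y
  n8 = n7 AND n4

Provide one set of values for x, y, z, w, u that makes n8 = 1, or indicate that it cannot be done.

n8 = n7 AND n4 must be 1, so both n7 = 1 and n4 = 1.
Check with x=1 y=1 z=0 w=1 u=0:
n1 = x AND z = 1 AND 0 = 0
n2 = NOT n1 = NOT 0 = 1
n3 = n2 AND u = 1 AND 0 = 0
n4 = NOT n3 = NOT 0 = 1
n5 = x XOR n4 = 1 XOR 1 = 0
n6 = w OR n5 = 1 OR 0 = 1
n7 = n6 AND y = 1 AND 1 = 1
n8 = n7 AND n4 = 1 AND 1 = 1
So n8 = 1 as required.

x=1 y=1 z=0 w=1 u=0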